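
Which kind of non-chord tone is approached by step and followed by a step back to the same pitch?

Neighbor tone.

Approach: by step. Departure: by step in the opposite direction, back to the starting pitch.
Stepwise on both sides but reversing to return to the same chord tone — a neighbor tone. (Had it continued onward in the same direction it would be a passing tone instead.)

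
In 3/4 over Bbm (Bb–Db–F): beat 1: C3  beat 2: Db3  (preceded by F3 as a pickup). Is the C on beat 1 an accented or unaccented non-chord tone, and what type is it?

Accented appoggiatura.

The harmony at that moment is Bb minor triad (Bb, Db, F); C3 is not a chord tone.
It is approached by leap down from F3 and left by step up to Db3.
Leap in, step out — an appoggiatura.
It falls on the downbeat, so it is accented.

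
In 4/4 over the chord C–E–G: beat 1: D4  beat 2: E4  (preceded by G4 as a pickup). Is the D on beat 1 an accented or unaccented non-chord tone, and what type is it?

Accented appoggiatura.

The harmony at that moment is C major triad (C, E, G); D4 is not a chord tone.
It is approached by leap down from G4 and left by step up to E4.
Leap in, step out — an appoggiatura.
It falls on the downbeat, so it is accented.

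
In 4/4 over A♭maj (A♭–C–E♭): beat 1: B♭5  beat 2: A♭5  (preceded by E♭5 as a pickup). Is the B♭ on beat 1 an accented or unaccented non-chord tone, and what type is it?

The harmony at that moment is A♭ major triad (A♭, C, E♭); B♭5 is not a chord tone.
It is approached by leap up from E♭5 and left by step down to A♭5.
Leap in, step out — an appoggiatura.
It falls on the downbeat, so it is accented.

Accented appoggiatura.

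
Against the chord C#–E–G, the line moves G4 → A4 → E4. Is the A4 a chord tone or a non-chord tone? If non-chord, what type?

Non-chord tone — an escape tone.

The harmony at that moment is C# diminished triad (C#, E, G); A4 is not a chord tone.
It is approached by step up from G4 and left by leap down to E4.
Step in, leap out — an escape tone.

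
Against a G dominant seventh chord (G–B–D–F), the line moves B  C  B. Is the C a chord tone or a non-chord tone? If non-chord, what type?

Non-chord tone — a neighbor tone.

The harmony at that moment is G dominant seventh chord (G, B, D, F); C is not a chord tone.
It is approached by step up from B and left by step down to B.
Step away and step back to the same note — a neighbor tone (upper neighbor).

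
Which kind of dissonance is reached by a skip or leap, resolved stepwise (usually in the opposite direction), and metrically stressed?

Appoggiatura.

Approach: by leap. Departure: by step. Metric position: strong.
Leap in, step out, in a metrically strong position — an appoggiatura. (It is the mirror image of the escape tone, which steps in and leaps out from a weak position.)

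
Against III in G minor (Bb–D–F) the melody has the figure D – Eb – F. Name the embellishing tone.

Eb is a passing tone.

The harmony at that moment is Bb major triad (Bb, D, F); Eb is not a chord tone.
It is approached by step up from D and left by step up to F.
Step in, step out in the same direction — a passing tone.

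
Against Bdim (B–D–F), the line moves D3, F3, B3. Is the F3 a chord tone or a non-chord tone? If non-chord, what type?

Chord tone (the fifth of B diminished triad).

B diminished triad contains B, D, F; F is the fifth, so it is a chord tone.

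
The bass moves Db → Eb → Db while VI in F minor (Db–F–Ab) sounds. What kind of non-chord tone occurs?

The harmony at that moment is Db major triad (Db, F, Ab); Eb is not a chord tone.
It is approached by step up from Db and left by step down to Db.
Step away and step back to the same note — a neighbor tone (upper neighbor).

Eb is a neighbor tone.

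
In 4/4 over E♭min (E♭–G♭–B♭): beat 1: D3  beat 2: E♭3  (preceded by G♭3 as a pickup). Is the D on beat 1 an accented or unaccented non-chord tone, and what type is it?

Accented appoggiatura.

The harmony at that moment is E♭ minor triad (E♭, G♭, B♭); D3 is not a chord tone.
It is approached by leap down from G♭3 and left by step up to E♭3.
Leap in, step out — an appoggiatura.
It falls on the downbeat, so it is accented.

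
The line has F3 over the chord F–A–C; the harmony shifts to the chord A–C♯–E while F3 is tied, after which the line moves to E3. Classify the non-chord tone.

F3 is a suspension.

The harmony at that moment is A major triad (A, C♯, E); F3 is not a chord tone.
It is held over (the same pitch as the preceding F3) and left by step down to E3.
Held over from the previous chord and resolving down by step — a suspension.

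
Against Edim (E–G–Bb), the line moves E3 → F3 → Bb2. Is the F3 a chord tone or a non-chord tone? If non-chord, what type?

The harmony at that moment is E diminished triad (E, G, Bb); F3 is not a chord tone.
It is approached by step up from E3 and left by leap down to Bb2.
Step in, leap out — an escape tone.

Non-chord tone — an escape tone.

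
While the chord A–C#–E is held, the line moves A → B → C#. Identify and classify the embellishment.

The harmony at that moment is A major triad (A, C#, E); B is not a chord tone.
It is approached by step up from A and left by step up to C#.
Step in, step out in the same direction — a passing tone.

B is a passing tone.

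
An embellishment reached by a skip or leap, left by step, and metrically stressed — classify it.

Appoggiatura.

Approach: by leap. Departure: by step. Metric position: strong.
Leap in, step out, in a metrically strong position — an appoggiatura. (It is the mirror image of the escape tone, which steps in and leaps out from a weak position.)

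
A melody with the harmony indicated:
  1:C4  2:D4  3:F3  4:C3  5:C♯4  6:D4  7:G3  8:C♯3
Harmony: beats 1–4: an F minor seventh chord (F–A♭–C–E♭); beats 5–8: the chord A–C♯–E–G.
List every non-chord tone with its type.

D4 (beat 2) — escape tone; D4 (beat 6) — escape tone.

The harmony at that moment is F minor seventh chord (F, A♭, C, E♭); D4 is not a chord tone.
It is approached by step up from C4 and left by leap down to F3.
Step in, leap out — an escape tone.
The harmony at that moment is A dominant seventh chord (A, C♯, E, G); D4 is not a chord tone.
It is approached by step up from C♯4 and left by leap down to G3.
Step in, leap out — an escape tone.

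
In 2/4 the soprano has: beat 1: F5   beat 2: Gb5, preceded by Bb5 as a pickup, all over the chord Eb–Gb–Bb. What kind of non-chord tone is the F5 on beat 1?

The harmony at that moment is Eb minor triad (Eb, Gb, Bb); F5 is not a chord tone.
It is approached by leap down from Bb5 and left by step up to Gb5.
Leap in, step out, metrically accented — an appoggiatura.

Appoggiatura.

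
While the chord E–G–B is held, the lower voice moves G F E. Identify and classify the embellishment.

F is a passing tone.

The harmony at that moment is E minor triad (E, G, B); F is not a chord tone.
It is approached by step down from G and left by step down to E.
Step in, step out in the same direction — a passing tone.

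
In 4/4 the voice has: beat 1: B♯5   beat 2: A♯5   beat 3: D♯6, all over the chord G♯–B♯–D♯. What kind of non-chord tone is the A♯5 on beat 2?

The harmony at that moment is G♯ major triad (G♯, B♯, D♯); A♯5 is not a chord tone.
It is approached by step down from B♯5 and left by leap up to D♯6.
Step in, leap out, on a weak beat — an escape tone.

Escape tone.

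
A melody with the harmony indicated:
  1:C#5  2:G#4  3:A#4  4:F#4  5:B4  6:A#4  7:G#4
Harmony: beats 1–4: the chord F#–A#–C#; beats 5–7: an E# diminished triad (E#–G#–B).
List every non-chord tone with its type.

The harmony at that moment is F# major triad (F#, A#, C#); G#4 is not a chord tone.
It is approached by leap down from C#5 and left by step up to A#4.
Leap in, step out — an appoggiatura.
The harmony at that moment is E# diminished triad (E#, G#, B); A#4 is not a chord tone.
It is approached by step down from B4 and left by step down to G#4.
Step in, step out in the same direction — a passing tone.

G#4 (beat 2) — appoggiatura; A#4 (beat 6) — passing tone.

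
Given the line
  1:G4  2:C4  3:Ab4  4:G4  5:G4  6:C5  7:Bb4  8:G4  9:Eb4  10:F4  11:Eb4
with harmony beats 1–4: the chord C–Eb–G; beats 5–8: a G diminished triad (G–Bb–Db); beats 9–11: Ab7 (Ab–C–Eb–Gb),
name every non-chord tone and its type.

The harmony at that moment is C minor triad (C, Eb, G); Ab4 is not a chord tone.
It is approached by leap up from C4 and left by step down to G4.
Leap in, step out — an appoggiatura.
The harmony at that moment is G diminished triad (G, Bb, Db); C5 is not a chord tone.
It is approached by leap up from G4 and left by step down to Bb4.
Leap in, step out — an appoggiatura.
The harmony at that moment is Ab dominant seventh chord (Ab, C, Eb, Gb); F4 is not a chord tone.
It is approached by step up from Eb4 and left by step down to Eb4.
Step away and step back to the same note — a neighbor tone (upper neighbor).

Ab4 (beat 3) — appoggiatura; C5 (beat 6) — appoggiatura; F4 (beat 10) — neighbor tone.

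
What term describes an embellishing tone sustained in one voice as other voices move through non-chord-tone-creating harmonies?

Pedal tone.

Approach: none. Departure: none — a single pitch is sustained while the chords change around it, passing through harmonies that do not contain it.
No melodic motion at all; the dissonance is created entirely by the moving harmonies against the stationary note — a pedal tone (pedal point).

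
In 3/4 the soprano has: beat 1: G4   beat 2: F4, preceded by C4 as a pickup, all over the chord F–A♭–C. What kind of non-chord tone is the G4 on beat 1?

The harmony at that moment is F minor triad (F, A♭, C); G4 is not a chord tone.
It is approached by leap up from C4 and left by step down to F4.
Leap in, step out, metrically accented — an appoggiatura.

Appoggiatura.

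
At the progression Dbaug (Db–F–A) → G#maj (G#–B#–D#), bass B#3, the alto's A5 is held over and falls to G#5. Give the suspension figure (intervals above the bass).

At the second chord the bass is B#3. The suspended A5 lies a seventh above the bass; after resolving down by step to G#5, the interval above the bass becomes a sixth.
Suspension figures are named by those two intervals: 7–6.

7–6 suspension.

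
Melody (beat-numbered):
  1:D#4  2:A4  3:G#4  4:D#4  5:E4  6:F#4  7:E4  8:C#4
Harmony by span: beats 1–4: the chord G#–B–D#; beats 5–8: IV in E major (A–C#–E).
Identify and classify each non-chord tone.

The harmony at that moment is G# minor triad (G#, B, D#); A4 is not a chord tone.
It is approached by leap up from D#4 and left by step down to G#4.
Leap in, step out — an appoggiatura.
The harmony at that moment is A major triad (A, C#, E); F#4 is not a chord tone.
It is approached by step up from E4 and left by step down to E4.
Step away and step back to the same note — a neighbor tone (upper neighbor).

A4 (beat 2) — appoggiatura; F#4 (beat 6) — neighbor tone.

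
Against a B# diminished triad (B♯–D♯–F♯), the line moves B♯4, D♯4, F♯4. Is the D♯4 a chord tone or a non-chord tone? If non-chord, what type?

B# diminished triad contains B♯, D♯, F♯; D♯ is the third, so it is a chord tone.

Chord tone (the third of B# diminished triad).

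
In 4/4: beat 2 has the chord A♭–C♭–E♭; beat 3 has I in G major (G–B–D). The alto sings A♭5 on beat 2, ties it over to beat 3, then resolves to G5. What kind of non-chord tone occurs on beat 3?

The harmony at that moment is G major triad (G, B, D); A♭5 is not a chord tone.
It is held over (the same pitch as the preceding A♭5) and left by step down to G5.
Held over from the previous chord and resolving down by step — a suspension.

Suspension.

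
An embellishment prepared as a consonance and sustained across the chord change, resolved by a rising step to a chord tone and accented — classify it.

Approach: by preparation — the pitch is first a chord tone, then held (tied or repeated) while the harmony changes under it. Departure: up by step. Metric position: strong.
A prepared dissonance that resolves upward by step — a retardation. (The same figure resolving downward would be a suspension.)

Retardation.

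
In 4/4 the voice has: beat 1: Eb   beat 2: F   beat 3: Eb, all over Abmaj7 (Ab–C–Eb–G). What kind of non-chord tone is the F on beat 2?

Upper neighbor tone.

The harmony at that moment is Ab major seventh chord (Ab, C, Eb, G); F is not a chord tone.
It is approached by step up from Eb and left by step down to Eb.
Step away and step back to the same note — a neighbor tone (upper neighbor).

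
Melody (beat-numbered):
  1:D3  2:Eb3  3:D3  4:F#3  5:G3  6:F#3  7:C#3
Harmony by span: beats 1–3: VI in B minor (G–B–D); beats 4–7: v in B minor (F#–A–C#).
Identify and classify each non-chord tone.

The harmony at that moment is G major triad (G, B, D); Eb3 is not a chord tone.
It is approached by step up from D3 and left by step down to D3.
Step away and step back to the same note — a neighbor tone (upper neighbor).
The harmony at that moment is F# minor triad (F#, A, C#); G3 is not a chord tone.
It is approached by step up from F#3 and left by step down to F#3.
Step away and step back to the same note — a neighbor tone (upper neighbor).

Eb3 (beat 2) — neighbor tone; G3 (beat 5) — neighbor tone.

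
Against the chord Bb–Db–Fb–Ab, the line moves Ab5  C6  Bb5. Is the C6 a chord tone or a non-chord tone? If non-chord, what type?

The harmony at that moment is Bb half-diminished seventh chord (Bb, Db, Fb, Ab); C6 is not a chord tone.
It is approached by leap up from Ab5 and left by step down to Bb5.
Leap in, step out — an appoggiatura.

Non-chord tone — an appoggiatura.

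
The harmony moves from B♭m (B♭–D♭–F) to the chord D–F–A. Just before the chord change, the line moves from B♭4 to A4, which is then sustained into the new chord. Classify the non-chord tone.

A4 is an anticipation.

The harmony at that moment is B♭ minor triad (B♭, D♭, F); A4 is not a chord tone.
It is approached by step down from B♭4 and then sustained as the same pitch into the next harmony.
Arriving early and becoming a chord tone when the harmony changes — an anticipation.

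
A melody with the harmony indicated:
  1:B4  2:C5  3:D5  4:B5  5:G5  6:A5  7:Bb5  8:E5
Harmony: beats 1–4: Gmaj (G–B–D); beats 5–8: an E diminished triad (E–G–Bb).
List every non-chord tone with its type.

The harmony at that moment is G major triad (G, B, D); C5 is not a chord tone.
It is approached by step up from B4 and left by step up to D5.
Step in, step out in the same direction — a passing tone.
The harmony at that moment is E diminished triad (E, G, Bb); A5 is not a chord tone.
It is approached by step up from G5 and left by step up to Bb5.
Step in, step out in the same direction — a passing tone.

C5 (beat 2) — passing tone; A5 (beat 6) — passing tone.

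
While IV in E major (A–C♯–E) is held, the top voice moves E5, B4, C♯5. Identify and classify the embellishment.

The harmony at that moment is A major triad (A, C♯, E); B4 is not a chord tone.
It is approached by leap down from E5 and left by step up to C♯5.
Leap in, step out — an appoggiatura.

B4 is an appoggiatura.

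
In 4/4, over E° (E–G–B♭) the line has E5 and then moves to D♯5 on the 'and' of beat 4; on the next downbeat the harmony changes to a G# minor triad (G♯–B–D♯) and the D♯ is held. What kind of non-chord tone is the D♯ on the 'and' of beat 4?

Anticipation.

The harmony at that moment is E diminished triad (E, G, B♭); D♯5 is not a chord tone.
It is approached by step down from E5 and then sustained as the same pitch into the next harmony.
Arriving early and becoming a chord tone when the harmony changes — an anticipation.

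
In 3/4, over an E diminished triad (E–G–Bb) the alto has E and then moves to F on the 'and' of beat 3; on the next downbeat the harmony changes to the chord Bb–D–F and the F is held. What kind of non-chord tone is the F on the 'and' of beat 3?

Anticipation.

The harmony at that moment is E diminished triad (E, G, Bb); F is not a chord tone.
It is approached by step up from E and then sustained as the same pitch into the next harmony.
Arriving early and becoming a chord tone when the harmony changes — an anticipation.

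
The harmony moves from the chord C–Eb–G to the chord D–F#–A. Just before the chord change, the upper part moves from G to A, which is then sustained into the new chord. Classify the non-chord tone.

The harmony at that moment is C minor triad (C, Eb, G); A is not a chord tone.
It is approached by step up from G and then sustained as the same pitch into the next harmony.
Arriving early and becoming a chord tone when the harmony changes — an anticipation.

A is an anticipation.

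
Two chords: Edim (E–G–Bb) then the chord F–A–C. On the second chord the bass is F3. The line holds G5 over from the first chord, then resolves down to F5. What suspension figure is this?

At the second chord the bass is F3. The suspended G5 lies a ninth above the bass; after resolving down by step to F5, the interval above the bass becomes an octave.
Suspension figures are named by those two intervals: 9–8.

9–8 suspension.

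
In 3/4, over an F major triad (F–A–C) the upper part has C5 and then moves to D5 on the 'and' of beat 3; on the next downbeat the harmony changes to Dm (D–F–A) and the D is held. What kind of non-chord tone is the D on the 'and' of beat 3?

The harmony at that moment is F major triad (F, A, C); D5 is not a chord tone.
It is approached by step up from C5 and then sustained as the same pitch into the next harmony.
Arriving early and becoming a chord tone when the harmony changes — an anticipation.

Anticipation.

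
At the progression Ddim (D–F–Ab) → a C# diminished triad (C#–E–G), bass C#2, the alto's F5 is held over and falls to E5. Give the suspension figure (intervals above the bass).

At the second chord the bass is C#2. The suspended F5 lies a fourth above the bass; after resolving down by step to E5, the interval above the bass becomes a third.
Suspension figures are named by those two intervals: 4–3.

4–3 suspension.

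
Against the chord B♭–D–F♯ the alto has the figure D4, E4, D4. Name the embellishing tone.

The harmony at that moment is B♭ augmented triad (B♭, D, F♯); E4 is not a chord tone.
It is approached by step up from D4 and left by step down to D4.
Step away and step back to the same note — a neighbor tone (upper neighbor).

E4 is a neighbor tone.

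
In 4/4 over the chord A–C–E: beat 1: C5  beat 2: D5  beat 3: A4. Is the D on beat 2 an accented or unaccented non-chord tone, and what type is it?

Unaccented escape tone.

The harmony at that moment is A minor triad (A, C, E); D5 is not a chord tone.
It is approached by step up from C5 and left by leap down to A4.
Step in, leap out — an escape tone.
It falls on a weak beat, so it is unaccented.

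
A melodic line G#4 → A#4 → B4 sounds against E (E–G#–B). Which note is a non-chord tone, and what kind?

The harmony at that moment is E major triad (E, G#, B); A#4 is not a chord tone.
It is approached by step up from G#4 and left by step up to B4.
Step in, step out in the same direction — a passing tone.

A#4 is a passing tone.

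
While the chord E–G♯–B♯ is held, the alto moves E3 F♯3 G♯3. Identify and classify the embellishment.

F♯3 is a passing tone.

The harmony at that moment is E augmented triad (E, G♯, B♯); F♯3 is not a chord tone.
It is approached by step up from E3 and left by step up to G♯3.
Step in, step out in the same direction — a passing tone.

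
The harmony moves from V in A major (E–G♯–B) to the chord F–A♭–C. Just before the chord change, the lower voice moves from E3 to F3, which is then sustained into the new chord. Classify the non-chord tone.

The harmony at that moment is E major triad (E, G♯, B); F3 is not a chord tone.
It is approached by step up from E3 and then sustained as the same pitch into the next harmony.
Arriving early and becoming a chord tone when the harmony changes — an anticipation.

F3 is an anticipation.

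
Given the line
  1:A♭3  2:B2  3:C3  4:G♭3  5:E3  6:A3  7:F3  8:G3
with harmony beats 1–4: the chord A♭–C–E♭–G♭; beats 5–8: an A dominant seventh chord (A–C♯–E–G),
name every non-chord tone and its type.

B2 (beat 2) — appoggiatura; F3 (beat 7) — appoggiatura.

The harmony at that moment is A♭ dominant seventh chord (A♭, C, E♭, G♭); B2 is not a chord tone.
It is approached by leap down from A♭3 and left by step up to C3.
Leap in, step out — an appoggiatura.
The harmony at that moment is A dominant seventh chord (A, C♯, E, G); F3 is not a chord tone.
It is approached by leap down from A3 and left by step up to G3.
Leap in, step out — an appoggiatura.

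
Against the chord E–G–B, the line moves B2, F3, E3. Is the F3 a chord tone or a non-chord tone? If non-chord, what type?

The harmony at that moment is E minor triad (E, G, B); F3 is not a chord tone.
It is approached by leap up from B2 and left by step down to E3.
Leap in, step out — an appoggiatura.

Non-chord tone — an appoggiatura.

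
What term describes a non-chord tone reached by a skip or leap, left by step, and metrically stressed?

Appoggiatura.

Approach: by leap. Departure: by step. Metric position: strong.
Leap in, step out, in a metrically strong position — an appoggiatura. (It is the mirror image of the escape tone, which steps in and leaps out from a weak position.)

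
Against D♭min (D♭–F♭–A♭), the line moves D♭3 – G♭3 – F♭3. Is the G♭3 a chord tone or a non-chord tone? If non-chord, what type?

The harmony at that moment is D♭ minor triad (D♭, F♭, A♭); G♭3 is not a chord tone.
It is approached by leap up from D♭3 and left by step down to F♭3.
Leap in, step out — an appoggiatura.

Non-chord tone — an appoggiatura.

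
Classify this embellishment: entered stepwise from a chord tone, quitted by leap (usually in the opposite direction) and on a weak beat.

Approach: by step. Departure: by leap. Metric position: weak.
Step in, leap out, from a weak position — an escape tone (échappée). (It is the mirror image of the appoggiatura, which leaps in and steps out on a strong beat.)

Escape tone.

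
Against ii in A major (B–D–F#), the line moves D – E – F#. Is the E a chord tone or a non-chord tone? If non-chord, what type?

Non-chord tone — a passing tone.

The harmony at that moment is B minor triad (B, D, F#); E is not a chord tone.
It is approached by step up from D and left by step up to F#.
Step in, step out in the same direction — a passing tone.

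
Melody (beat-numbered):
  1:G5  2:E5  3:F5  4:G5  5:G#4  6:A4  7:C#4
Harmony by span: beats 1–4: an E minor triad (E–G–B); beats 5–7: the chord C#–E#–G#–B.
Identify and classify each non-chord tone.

F5 (beat 3) — passing tone; A4 (beat 6) — escape tone.

The harmony at that moment is E minor triad (E, G, B); F5 is not a chord tone.
It is approached by step up from E5 and left by step up to G5.
Step in, step out in the same direction — a passing tone.
The harmony at that moment is C# dominant seventh chord (C#, E#, G#, B); A4 is not a chord tone.
It is approached by step up from G#4 and left by leap down to C#4.
Step in, leap out — an escape tone.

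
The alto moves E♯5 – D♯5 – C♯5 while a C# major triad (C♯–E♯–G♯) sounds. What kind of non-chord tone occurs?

D♯5 is a passing tone.

The harmony at that moment is C♯ major triad (C♯, E♯, G♯); D♯5 is not a chord tone.
It is approached by step down from E♯5 and left by step down to C♯5.
Step in, step out in the same direction — a passing tone.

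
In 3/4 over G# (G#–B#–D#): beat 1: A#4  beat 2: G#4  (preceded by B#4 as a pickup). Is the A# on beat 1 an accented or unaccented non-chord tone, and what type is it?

The harmony at that moment is G# major triad (G#, B#, D#); A#4 is not a chord tone.
It is approached by step down from B#4 and left by step down to G#4.
Step in, step out in the same direction — a passing tone.
It falls on the downbeat, so it is accented.

Accented passing tone.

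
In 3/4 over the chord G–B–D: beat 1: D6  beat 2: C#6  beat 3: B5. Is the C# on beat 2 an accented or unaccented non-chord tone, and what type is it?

The harmony at that moment is G major triad (G, B, D); C#6 is not a chord tone.
It is approached by step down from D6 and left by step down to B5.
Step in, step out in the same direction — a passing tone.
It falls on a weak beat, so it is unaccented.

Unaccented passing tone.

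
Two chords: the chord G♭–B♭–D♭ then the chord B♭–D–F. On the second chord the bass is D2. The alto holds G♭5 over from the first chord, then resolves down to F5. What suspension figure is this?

At the second chord the bass is D2. The suspended G♭5 lies a fourth above the bass; after resolving down by step to F5, the interval above the bass becomes a third.
Suspension figures are named by those two intervals: 4–3.

4–3 suspension.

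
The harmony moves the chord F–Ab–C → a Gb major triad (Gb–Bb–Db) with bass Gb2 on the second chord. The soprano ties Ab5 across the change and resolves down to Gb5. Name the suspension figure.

At the second chord the bass is Gb2. The suspended Ab5 lies a ninth above the bass; after resolving down by step to Gb5, the interval above the bass becomes an octave.
Suspension figures are named by those two intervals: 9–8.

9–8 suspension.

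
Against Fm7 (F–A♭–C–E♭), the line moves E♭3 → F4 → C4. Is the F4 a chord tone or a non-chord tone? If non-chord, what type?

Chord tone (the root of F minor seventh chord).

F minor seventh chord contains F, A♭, C, E♭; F is the root, so it is a chord tone.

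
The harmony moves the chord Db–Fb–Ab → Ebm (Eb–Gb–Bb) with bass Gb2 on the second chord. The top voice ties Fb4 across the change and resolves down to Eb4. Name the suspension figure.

7–6 suspension.

At the second chord the bass is Gb2. The suspended Fb4 lies a seventh above the bass; after resolving down by step to Eb4, the interval above the bass becomes a sixth.
Suspension figures are named by those two intervals: 7–6.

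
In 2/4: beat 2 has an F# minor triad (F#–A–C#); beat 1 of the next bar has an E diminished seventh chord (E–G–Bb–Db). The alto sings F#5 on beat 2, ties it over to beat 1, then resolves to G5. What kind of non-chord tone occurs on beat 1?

Retardation.

The harmony at that moment is E diminished seventh chord (E, G, Bb, Db); F#5 is not a chord tone.
It is held over (the same pitch as the preceding F#5) and left by step up to G5.
Held over from the previous chord and resolving up by step — a retardation.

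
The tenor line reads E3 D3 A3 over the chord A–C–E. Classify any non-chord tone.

D3 is an escape tone.

The harmony at that moment is A minor triad (A, C, E); D3 is not a chord tone.
It is approached by step down from E3 and left by leap up to A3.
Step in, leap out — an escape tone.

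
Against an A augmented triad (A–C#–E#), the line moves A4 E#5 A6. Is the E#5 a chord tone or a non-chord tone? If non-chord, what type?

Chord tone (the fifth of A augmented triad).

A augmented triad contains A, C#, E#; E# is the fifth, so it is a chord tone.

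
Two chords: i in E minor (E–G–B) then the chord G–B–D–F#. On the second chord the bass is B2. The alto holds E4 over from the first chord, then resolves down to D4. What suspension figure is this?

At the second chord the bass is B2. The suspended E4 lies a fourth above the bass; after resolving down by step to D4, the interval above the bass becomes a third.
Suspension figures are named by those two intervals: 4–3.

4–3 suspension.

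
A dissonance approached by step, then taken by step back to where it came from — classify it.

Neighbor tone.

Approach: by step. Departure: by step in the opposite direction, back to the starting pitch.
Stepwise on both sides but reversing to return to the same chord tone — a neighbor tone. (Had it continued onward in the same direction it would be a passing tone instead.)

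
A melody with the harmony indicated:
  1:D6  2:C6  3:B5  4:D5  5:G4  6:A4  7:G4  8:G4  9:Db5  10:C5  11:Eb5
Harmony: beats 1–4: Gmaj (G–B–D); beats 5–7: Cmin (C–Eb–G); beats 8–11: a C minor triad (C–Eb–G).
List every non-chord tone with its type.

The harmony at that moment is G major triad (G, B, D); C6 is not a chord tone.
It is approached by step down from D6 and left by step down to B5.
Step in, step out in the same direction — a passing tone.
The harmony at that moment is C minor triad (C, Eb, G); A4 is not a chord tone.
It is approached by step up from G4 and left by step down to G4.
Step away and step back to the same note — a neighbor tone (upper neighbor).
The harmony at that moment is C minor triad (C, Eb, G); Db5 is not a chord tone.
It is approached by leap up from G4 and left by step down to C5.
Leap in, step out — an appoggiatura.

C6 (beat 2) — passing tone; A4 (beat 6) — neighbor tone; Db5 (beat 9) — appoggiatura.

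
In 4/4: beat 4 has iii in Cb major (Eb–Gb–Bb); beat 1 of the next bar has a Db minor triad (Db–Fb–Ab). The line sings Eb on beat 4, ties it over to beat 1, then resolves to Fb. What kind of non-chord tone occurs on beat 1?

The harmony at that moment is Db minor triad (Db, Fb, Ab); Eb is not a chord tone.
It is held over (the same pitch as the preceding Eb) and left by step up to Fb.
Held over from the previous chord and resolving up by step — a retardation.

Retardation.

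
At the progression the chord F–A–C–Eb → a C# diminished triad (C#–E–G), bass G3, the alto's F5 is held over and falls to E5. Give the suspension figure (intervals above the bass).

7–6 suspension.

At the second chord the bass is G3. The suspended F5 lies a seventh above the bass; after resolving down by step to E5, the interval above the bass becomes a sixth.
Suspension figures are named by those two intervals: 7–6.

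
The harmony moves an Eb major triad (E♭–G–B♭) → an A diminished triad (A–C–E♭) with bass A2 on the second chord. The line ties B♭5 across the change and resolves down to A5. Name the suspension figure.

9–8 suspension.

At the second chord the bass is A2. The suspended B♭5 lies a ninth above the bass; after resolving down by step to A5, the interval above the bass becomes an octave.
Suspension figures are named by those two intervals: 9–8.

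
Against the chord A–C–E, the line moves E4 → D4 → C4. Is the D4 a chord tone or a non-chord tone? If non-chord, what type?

Non-chord tone — a passing tone.

The harmony at that moment is A minor triad (A, C, E); D4 is not a chord tone.
It is approached by step down from E4 and left by step down to C4.
Step in, step out in the same direction — a passing tone.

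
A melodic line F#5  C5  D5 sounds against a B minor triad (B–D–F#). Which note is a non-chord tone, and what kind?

The harmony at that moment is B minor triad (B, D, F#); C5 is not a chord tone.
It is approached by leap down from F#5 and left by step up to D5.
Leap in, step out — an appoggiatura.

C5 is an appoggiatura.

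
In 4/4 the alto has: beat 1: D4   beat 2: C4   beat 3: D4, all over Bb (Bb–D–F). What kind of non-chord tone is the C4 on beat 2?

The harmony at that moment is Bb major triad (Bb, D, F); C4 is not a chord tone.
It is approached by step down from D4 and left by step up to D4.
Step away and step back to the same note — a neighbor tone (lower neighbor).

Lower neighbor tone.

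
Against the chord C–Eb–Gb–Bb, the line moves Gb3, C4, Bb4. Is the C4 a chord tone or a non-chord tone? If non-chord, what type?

C half-diminished seventh chord contains C, Eb, Gb, Bb; C is the root, so it is a chord tone.

Chord tone (the root of C half-diminished seventh chord).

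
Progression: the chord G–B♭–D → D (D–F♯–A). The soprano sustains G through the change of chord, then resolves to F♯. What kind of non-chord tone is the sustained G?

The harmony at that moment is D major triad (D, F♯, A); G is not a chord tone.
It is held over (the same pitch as the preceding G) and left by step down to F♯.
Held over from the previous chord and resolving down by step — a suspension.

G is a suspension.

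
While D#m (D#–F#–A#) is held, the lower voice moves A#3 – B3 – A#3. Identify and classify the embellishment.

The harmony at that moment is D# minor triad (D#, F#, A#); B3 is not a chord tone.
It is approached by step up from A#3 and left by step down to A#3.
Step away and step back to the same note — a neighbor tone (upper neighbor).

B3 is a neighbor tone.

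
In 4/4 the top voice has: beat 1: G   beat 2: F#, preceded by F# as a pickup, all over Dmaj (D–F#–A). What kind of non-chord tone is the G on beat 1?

Upper neighbor tone.

The harmony at that moment is D major triad (D, F#, A); G is not a chord tone.
It is approached by step up from F# and left by step down to F#.
Step away and step back to the same note — a neighbor tone (upper neighbor).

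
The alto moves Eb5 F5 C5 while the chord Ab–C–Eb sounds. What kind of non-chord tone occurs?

F5 is an escape tone.

The harmony at that moment is Ab major triad (Ab, C, Eb); F5 is not a chord tone.
It is approached by step up from Eb5 and left by leap down to C5.
Step in, leap out — an escape tone.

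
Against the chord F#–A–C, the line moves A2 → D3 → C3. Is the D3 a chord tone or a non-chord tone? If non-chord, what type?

The harmony at that moment is F# diminished triad (F#, A, C); D3 is not a chord tone.
It is approached by leap up from A2 and left by step down to C3.
Leap in, step out — an appoggiatura.

Non-chord tone — an appoggiatura.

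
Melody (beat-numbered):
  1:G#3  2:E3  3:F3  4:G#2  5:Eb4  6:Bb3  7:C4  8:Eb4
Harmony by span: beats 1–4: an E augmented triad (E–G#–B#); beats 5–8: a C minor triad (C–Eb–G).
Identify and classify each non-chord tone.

The harmony at that moment is E augmented triad (E, G#, B#); F3 is not a chord tone.
It is approached by step up from E3 and left by leap down to G#2.
Step in, leap out — an escape tone.
The harmony at that moment is C minor triad (C, Eb, G); Bb3 is not a chord tone.
It is approached by leap down from Eb4 and left by step up to C4.
Leap in, step out — an appoggiatura.

F3 (beat 3) — escape tone; Bb3 (beat 6) — appoggiatura.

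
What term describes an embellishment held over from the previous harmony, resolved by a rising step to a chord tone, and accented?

Approach: by preparation — the pitch is first a chord tone, then held (tied or repeated) while the harmony changes under it. Departure: up by step. Metric position: strong.
A prepared dissonance that resolves upward by step — a retardation. (The same figure resolving downward would be a suspension.)

Retardation.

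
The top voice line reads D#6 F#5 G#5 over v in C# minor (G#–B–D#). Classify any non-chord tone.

The harmony at that moment is G# minor triad (G#, B, D#); F#5 is not a chord tone.
It is approached by leap down from D#6 and left by step up to G#5.
Leap in, step out — an appoggiatura.

F#5 is an appoggiatura.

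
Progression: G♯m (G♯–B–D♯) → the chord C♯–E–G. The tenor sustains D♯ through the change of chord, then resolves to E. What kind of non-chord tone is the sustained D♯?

The harmony at that moment is C♯ diminished triad (C♯, E, G); D♯ is not a chord tone.
It is held over (the same pitch as the preceding D♯) and left by step up to E.
Held over from the previous chord and resolving up by step — a retardation.

D♯ is a retardation.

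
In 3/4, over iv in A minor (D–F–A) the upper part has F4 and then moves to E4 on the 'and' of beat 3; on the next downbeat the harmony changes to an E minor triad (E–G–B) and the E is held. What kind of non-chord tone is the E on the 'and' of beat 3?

The harmony at that moment is D minor triad (D, F, A); E4 is not a chord tone.
It is approached by step down from F4 and then sustained as the same pitch into the next harmony.
Arriving early and becoming a chord tone when the harmony changes — an anticipation.

Anticipation.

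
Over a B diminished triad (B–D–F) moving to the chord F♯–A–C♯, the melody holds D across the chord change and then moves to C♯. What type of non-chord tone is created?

The harmony at that moment is F♯ minor triad (F♯, A, C♯); D is not a chord tone.
It is held over (the same pitch as the preceding D) and left by step down to C♯.
Held over from the previous chord and resolving down by step — a suspension.

D is a suspension.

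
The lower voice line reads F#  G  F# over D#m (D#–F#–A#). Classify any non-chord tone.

The harmony at that moment is D# minor triad (D#, F#, A#); G is not a chord tone.
It is approached by step up from F# and left by step down to F#.
Step away and step back to the same note — a neighbor tone (upper neighbor).

G is a neighbor tone.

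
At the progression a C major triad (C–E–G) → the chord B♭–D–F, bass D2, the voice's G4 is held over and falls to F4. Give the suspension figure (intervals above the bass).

4–3 suspension.

At the second chord the bass is D2. The suspended G4 lies a fourth above the bass; after resolving down by step to F4, the interval above the bass becomes a third.
Suspension figures are named by those two intervals: 4–3.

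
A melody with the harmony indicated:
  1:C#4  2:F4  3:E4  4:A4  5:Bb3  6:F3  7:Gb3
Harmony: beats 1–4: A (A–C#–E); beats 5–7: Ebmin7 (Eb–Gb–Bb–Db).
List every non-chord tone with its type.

The harmony at that moment is A major triad (A, C#, E); F4 is not a chord tone.
It is approached by leap up from C#4 and left by step down to E4.
Leap in, step out — an appoggiatura.
The harmony at that moment is Eb minor seventh chord (Eb, Gb, Bb, Db); F3 is not a chord tone.
It is approached by leap down from Bb3 and left by step up to Gb3.
Leap in, step out — an appoggiatura.

F4 (beat 2) — appoggiatura; F3 (beat 6) — appoggiatura.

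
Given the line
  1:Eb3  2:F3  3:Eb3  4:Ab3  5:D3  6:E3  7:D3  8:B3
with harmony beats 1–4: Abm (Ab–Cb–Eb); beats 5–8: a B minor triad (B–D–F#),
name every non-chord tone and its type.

The harmony at that moment is Ab minor triad (Ab, Cb, Eb); F3 is not a chord tone.
It is approached by step up from Eb3 and left by step down to Eb3.
Step away and step back to the same note — a neighbor tone (upper neighbor).
The harmony at that moment is B minor triad (B, D, F#); E3 is not a chord tone.
It is approached by step up from D3 and left by step down to D3.
Step away and step back to the same note — a neighbor tone (upper neighbor).

F3 (beat 2) — neighbor tone; E3 (beat 6) — neighbor tone.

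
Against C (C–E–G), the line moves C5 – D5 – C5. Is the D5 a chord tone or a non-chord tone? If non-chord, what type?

The harmony at that moment is C major triad (C, E, G); D5 is not a chord tone.
It is approached by step up from C5 and left by step down to C5.
Step away and step back to the same note — a neighbor tone (upper neighbor).

Non-chord tone — a neighbor tone.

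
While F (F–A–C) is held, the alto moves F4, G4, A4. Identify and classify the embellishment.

The harmony at that moment is F major triad (F, A, C); G4 is not a chord tone.
It is approached by step up from F4 and left by step up to A4.
Step in, step out in the same direction — a passing tone.

G4 is a passing tone.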